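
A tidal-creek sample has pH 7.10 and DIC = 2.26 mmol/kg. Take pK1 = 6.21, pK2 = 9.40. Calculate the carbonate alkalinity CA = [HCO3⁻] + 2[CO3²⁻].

CA = [HCO3⁻] + 2[CO3²⁻] = (α₁ + 2α₂)·DIC
At pH 7.10: [H⁺]/K1 = 10^-0.89 = 0.12882, K2/[H⁺] = 10^-2.30 = 0.0050119
α₁ = 1/(1 + 0.12882 + 0.0050119) = 1/1.1338 = 0.8820; α₂ = α₁·K2/[H⁺] = 0.004420
α₁ + 2α₂ = 0.8908
CA = 0.8908 × 2.26 = 2.01 mmol/kg

CA = 2.01 mmol/kg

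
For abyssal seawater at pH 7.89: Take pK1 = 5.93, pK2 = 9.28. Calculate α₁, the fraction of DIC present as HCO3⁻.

α₁ = 0.951

α₁ = 1 / (1 + [H⁺]/K1 + K2/[H⁺]) = 1 / (1 + 10^-1.96 + 10^-1.39)
   = 1 / (1 + 0.010965 + 0.040738) = 1/1.0517 = 0.9508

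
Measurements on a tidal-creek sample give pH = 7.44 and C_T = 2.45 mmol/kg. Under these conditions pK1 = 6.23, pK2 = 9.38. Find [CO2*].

[CO2*] = 0.141 mmol/kg

α₀ = 1 / (1 + K1/[H⁺] + K1K2/[H⁺]²) = 1 / (1 + 10^+1.21 + 10^-0.73)
   = 1 / (1 + 16.218 + 0.18621) = 1/17.404 = 0.05746
[CO2*] = α₀ × DIC = 0.05746 × 2.45 = 0.141 mmol/kg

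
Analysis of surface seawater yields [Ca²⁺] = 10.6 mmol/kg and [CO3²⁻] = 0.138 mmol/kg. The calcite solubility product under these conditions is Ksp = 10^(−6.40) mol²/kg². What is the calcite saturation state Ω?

Ω = 3.67

Ksp = 10^(−6.40) = 3.981×10^-7
Ω = [Ca²⁺][CO3²⁻]/Ksp = (10.6×10^-3)(0.138×10^-3) / 3.981×10^-7 = 3.67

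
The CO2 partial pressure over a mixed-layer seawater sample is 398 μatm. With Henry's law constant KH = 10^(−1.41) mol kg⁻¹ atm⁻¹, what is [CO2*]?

[CO2*] = 15.5 μmol/kg

KH = 10^(−1.41) = 3.890×10^-2 mol kg⁻¹ atm⁻¹
[CO2*] = KH · pCO2 = 3.890×10^-2 × 398×10^-6 atm = 1.55×10^-5 mol/kg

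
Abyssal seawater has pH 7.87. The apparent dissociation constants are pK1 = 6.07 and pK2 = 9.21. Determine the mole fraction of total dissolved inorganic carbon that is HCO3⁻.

α₁ = 0.942

α₁ = 1 / (1 + [H⁺]/K1 + K2/[H⁺]) = 1 / (1 + 10^-1.80 + 10^-1.34)
   = 1 / (1 + 0.015849 + 0.045709) = 1/1.0616 = 0.9420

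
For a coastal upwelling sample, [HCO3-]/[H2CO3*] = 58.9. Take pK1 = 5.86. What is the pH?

pH = 7.63

From K1 = [H⁺][HCO3-]/[H2CO3*]:  pH = pK1 + log₁₀([HCO3-]/[H2CO3*])
log₁₀(58.9) = +1.770
pH = 5.86 + (+1.770) = 7.63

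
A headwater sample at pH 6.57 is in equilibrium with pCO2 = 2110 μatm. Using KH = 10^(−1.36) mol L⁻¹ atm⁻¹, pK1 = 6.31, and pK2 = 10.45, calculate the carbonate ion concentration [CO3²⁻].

[CO3²⁻] = 0.0221 μmol/L

[CO2*] = KH · pCO2 = 10^(−1.36) × 2110×10^-6 = 9.210×10^-5 mol/L
α₀ = 1/(1 + K1/[H⁺] + K1K2/[H⁺]²) = 1/(1 + 10^+0.26 + 10^-3.62) = 0.3546
DIC = [CO2*]/α₀ = 9.210×10^-5 / 0.3546 = 0.2597 mmol/L
[CO3²⁻] = α₂·DIC; α₂ = 8.507×10^-5, so [CO3²⁻] = 8.507×10^-5 × 0.2597 = 2.21×10^-5 mmol/L = 0.0221 μmol/L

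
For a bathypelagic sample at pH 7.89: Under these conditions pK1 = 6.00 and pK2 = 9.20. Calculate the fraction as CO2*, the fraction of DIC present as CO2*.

α₀ = 0.0121

α₀ = 1 / (1 + K1/[H⁺] + K1K2/[H⁺]²) = 1 / (1 + 10^+1.89 + 10^+0.58)
   = 1 / (1 + 77.625 + 3.8019) = 1/82.427 = 0.01213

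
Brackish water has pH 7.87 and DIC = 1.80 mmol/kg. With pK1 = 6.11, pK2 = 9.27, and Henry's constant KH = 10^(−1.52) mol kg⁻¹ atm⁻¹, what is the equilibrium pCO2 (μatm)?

α₀ = 1 / (1 + K1/[H⁺] + K1K2/[H⁺]²) = 1 / (1 + 10^+1.76 + 10^+0.36)
   = 1 / (1 + 57.544 + 2.2909) = 1/60.835 = 0.01644
[CO2*] = α₀ × DIC = 0.01644 × 1.80 = 0.02959 mmol/kg
pCO2 = [CO2*]/KH = 2.959×10^-5 / 3.020×10^-2 = 980 μatm

pCO2 = 980 μatm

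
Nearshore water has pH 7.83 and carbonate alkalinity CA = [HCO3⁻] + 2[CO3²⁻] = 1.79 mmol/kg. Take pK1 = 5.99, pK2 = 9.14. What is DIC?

DIC = 1.73 mmol/kg

CA = [HCO3⁻] + 2[CO3²⁻] = (α₁ + 2α₂)·DIC
At pH 7.83: [H⁺]/K1 = 10^-1.84 = 0.014454, K2/[H⁺] = 10^-1.31 = 0.048978
α₁ = 1/(1 + 0.014454 + 0.048978) = 1/1.0634 = 0.9404; α₂ = α₁·K2/[H⁺] = 0.04606
α₁ + 2α₂ = 1.0325
DIC = CA / (α₁ + 2α₂) = 1.79 / 1.0325 = 1.73 mmol/kg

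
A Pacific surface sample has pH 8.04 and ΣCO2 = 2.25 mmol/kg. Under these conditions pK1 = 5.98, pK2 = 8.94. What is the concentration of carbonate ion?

α₂ = 1 / (1 + [H⁺]/K2 + [H⁺]²/(K1K2)) = 1 / (1 + 10^+0.90 + 10^-1.16)
   = 1 / (1 + 7.9433 + 0.069183) = 1/9.0125 = 0.1110
[CO3²⁻] = α₂ × DIC = 0.1110 × 2.25 = 0.250 mmol/kg

[CO3²⁻] = 0.250 mmol/kg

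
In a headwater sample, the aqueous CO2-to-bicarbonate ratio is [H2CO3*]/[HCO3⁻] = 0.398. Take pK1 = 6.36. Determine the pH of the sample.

From K1 = [H⁺][HCO3⁻]/[H2CO3*]:  pH = pK1 − log₁₀([H2CO3*]/[HCO3⁻])
log₁₀(0.398) = -0.400
pH = 6.36 − (-0.400) = 6.76

pH = 6.76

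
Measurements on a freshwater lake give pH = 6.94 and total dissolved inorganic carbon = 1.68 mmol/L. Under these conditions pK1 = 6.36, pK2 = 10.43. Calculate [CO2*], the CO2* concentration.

[CO2*] = 0.350 mmol/L

α₀ = 1 / (1 + K1/[H⁺] + K1K2/[H⁺]²) = 1 / (1 + 10^+0.58 + 10^-2.91)
   = 1 / (1 + 3.8019 + 0.0012303) = 1/4.8031 = 0.2082
[CO2*] = α₀ × DIC = 0.2082 × 1.68 = 0.350 mmol/L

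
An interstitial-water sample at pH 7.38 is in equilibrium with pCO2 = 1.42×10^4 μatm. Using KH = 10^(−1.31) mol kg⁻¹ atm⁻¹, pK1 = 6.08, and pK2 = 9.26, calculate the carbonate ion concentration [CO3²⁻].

[CO3²⁻] = 0.183 mmol/kg

[CO2*] = KH · pCO2 = 10^(−1.31) × 1.42×10^4×10^-6 = 6.955×10^-4 mol/kg
α₀ = 1/(1 + K1/[H⁺] + K1K2/[H⁺]²) = 1/(1 + 10^+1.30 + 10^-0.58) = 0.04714
DIC = [CO2*]/α₀ = 6.955×10^-4 / 0.04714 = 14.76 mmol/kg
[CO3²⁻] = α₂·DIC; α₂ = 0.01240, so [CO3²⁻] = 0.01240 × 14.76 = 0.183 mmol/kg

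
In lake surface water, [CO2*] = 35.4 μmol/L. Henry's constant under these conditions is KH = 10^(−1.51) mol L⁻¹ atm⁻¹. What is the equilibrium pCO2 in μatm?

KH = 10^(−1.51) = 3.090×10^-2 mol L⁻¹ atm⁻¹
pCO2 = [CO2*]/KH = 35.4×10^-6 / 3.090×10^-2 = 1.15×10^-3 atm = 1150 μatm

pCO2 = 1150 μatm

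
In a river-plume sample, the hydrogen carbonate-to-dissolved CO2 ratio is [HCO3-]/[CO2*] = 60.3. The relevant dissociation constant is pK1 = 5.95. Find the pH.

pH = 7.73

From K1 = [H⁺][HCO3-]/[CO2*]:  pH = pK1 + log₁₀([HCO3-]/[CO2*])
log₁₀(60.3) = +1.780
pH = 5.95 + (+1.780) = 7.73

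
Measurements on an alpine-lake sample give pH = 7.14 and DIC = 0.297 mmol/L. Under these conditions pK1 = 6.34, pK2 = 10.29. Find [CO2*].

[CO2*] = 0.0406 mmol/L

α₀ = 1 / (1 + K1/[H⁺] + K1K2/[H⁺]²) = 1 / (1 + 10^+0.80 + 10^-2.35)
   = 1 / (1 + 6.3096 + 0.0044668) = 1/7.3140 = 0.1367
[CO2*] = α₀ × DIC = 0.1367 × 0.297 = 0.0406 mmol/L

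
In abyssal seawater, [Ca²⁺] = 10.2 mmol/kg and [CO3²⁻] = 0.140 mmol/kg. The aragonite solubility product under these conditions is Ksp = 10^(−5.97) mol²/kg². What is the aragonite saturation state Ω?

Ksp = 10^(−5.97) = 1.072×10^-6
Ω = [Ca²⁺][CO3²⁻]/Ksp = (10.2×10^-3)(0.140×10^-3) / 1.072×10^-6 = 1.33

Ω = 1.33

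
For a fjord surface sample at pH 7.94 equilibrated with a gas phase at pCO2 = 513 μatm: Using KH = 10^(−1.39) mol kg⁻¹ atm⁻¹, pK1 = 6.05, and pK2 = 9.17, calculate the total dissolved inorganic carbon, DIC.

[CO2*] = KH · pCO2 = 10^(−1.39) × 513×10^-6 = 2.090×10^-5 mol/kg
α₀ = 1/(1 + K1/[H⁺] + K1K2/[H⁺]²) = 1/(1 + 10^+1.89 + 10^+0.66) = 0.01202
DIC = [CO2*]/α₀ = 2.090×10^-5 / 0.01202 = 1.74 mmol/kg

DIC = 1.74 mmol/kg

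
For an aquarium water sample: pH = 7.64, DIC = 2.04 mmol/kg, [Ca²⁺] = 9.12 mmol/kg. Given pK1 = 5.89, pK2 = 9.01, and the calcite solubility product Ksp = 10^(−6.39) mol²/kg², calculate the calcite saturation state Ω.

α₂ = 1 / (1 + [H⁺]/K2 + [H⁺]²/(K1K2)) = 1 / (1 + 10^+1.37 + 10^-0.38)
   = 1 / (1 + 23.442 + 0.41687) = 1/24.859 = 0.04023
[CO3²⁻] = α₂ × DIC = 0.04023 × 2.04 = 0.08206 mmol/kg
Ksp = 10^(−6.39) = 4.074×10^-7
Ω = [Ca²⁺][CO3²⁻]/Ksp = (9.12×10^-3)(8.206×10^-5) / 4.074×10^-7 = 1.84

Ω = 1.84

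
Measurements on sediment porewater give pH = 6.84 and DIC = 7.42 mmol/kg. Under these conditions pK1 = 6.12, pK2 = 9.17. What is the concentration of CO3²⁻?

α₂ = 1 / (1 + [H⁺]/K2 + [H⁺]²/(K1K2)) = 1 / (1 + 10^+2.33 + 10^+1.61)
   = 1 / (1 + 213.80 + 40.738) = 1/255.53 = 0.003913
[CO3²⁻] = α₂ × DIC = 0.003913 × 7.42 = 0.0290 mmol/kg

[CO3²⁻] = 0.0290 mmol/kg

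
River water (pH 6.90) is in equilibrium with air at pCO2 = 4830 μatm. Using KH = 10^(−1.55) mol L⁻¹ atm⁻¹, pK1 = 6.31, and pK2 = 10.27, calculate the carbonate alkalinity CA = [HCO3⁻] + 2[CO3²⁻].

CA = 0.530 mmol/L

[CO2*] = KH · pCO2 = 10^(−1.55) × 4830×10^-6 = 1.361×10^-4 mol/L
α₀ = 1/(1 + K1/[H⁺] + K1K2/[H⁺]²) = 1/(1 + 10^+0.59 + 10^-2.78) = 0.2044
DIC = [CO2*]/α₀ = 1.361×10^-4 / 0.2044 = 0.6660 mmol/L
CA = (α₁ + 2α₂)·DIC = (0.7953 + 2×0.0003392) × 0.6660 = 0.530 mmol/L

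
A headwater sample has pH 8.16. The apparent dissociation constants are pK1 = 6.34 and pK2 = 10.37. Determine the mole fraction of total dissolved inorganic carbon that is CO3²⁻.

α₂ = 0.00604

α₂ = 1 / (1 + [H⁺]/K2 + [H⁺]²/(K1K2)) = 1 / (1 + 10^+2.21 + 10^+0.39)
   = 1 / (1 + 162.18 + 2.4547) = 1/165.64 = 0.006037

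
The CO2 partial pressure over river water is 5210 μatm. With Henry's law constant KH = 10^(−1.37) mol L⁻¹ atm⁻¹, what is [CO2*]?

KH = 10^(−1.37) = 4.266×10^-2 mol L⁻¹ atm⁻¹
[CO2*] = KH · pCO2 = 4.266×10^-2 × 5210×10^-6 atm = 2.22×10^-4 mol/L

[CO2*] = 222 μmol/L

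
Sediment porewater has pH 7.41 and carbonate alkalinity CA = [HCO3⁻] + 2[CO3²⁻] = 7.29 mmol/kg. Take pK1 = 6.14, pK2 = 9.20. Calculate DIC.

DIC = 7.55 mmol/kg

CA = [HCO3⁻] + 2[CO3²⁻] = (α₁ + 2α₂)·DIC
At pH 7.41: [H⁺]/K1 = 10^-1.27 = 0.053703, K2/[H⁺] = 10^-1.79 = 0.016218
α₁ = 1/(1 + 0.053703 + 0.016218) = 1/1.0699 = 0.9346; α₂ = α₁·K2/[H⁺] = 0.01516
α₁ + 2α₂ = 0.9650
DIC = CA / (α₁ + 2α₂) = 7.29 / 0.9650 = 7.55 mmol/kg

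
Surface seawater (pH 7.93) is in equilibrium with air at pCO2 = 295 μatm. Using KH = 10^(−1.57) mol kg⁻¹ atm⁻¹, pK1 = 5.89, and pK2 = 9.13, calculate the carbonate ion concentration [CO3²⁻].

[CO2*] = KH · pCO2 = 10^(−1.57) × 295×10^-6 = 7.940×10^-6 mol/kg
α₀ = 1/(1 + K1/[H⁺] + K1K2/[H⁺]²) = 1/(1 + 10^+2.04 + 10^+0.84) = 0.008506
DIC = [CO2*]/α₀ = 7.940×10^-6 / 0.008506 = 0.9335 mmol/kg
[CO3²⁻] = α₂·DIC; α₂ = 0.05885, so [CO3²⁻] = 0.05885 × 0.9335 = 0.0549 mmol/kg

[CO3²⁻] = 0.0549 mmol/kg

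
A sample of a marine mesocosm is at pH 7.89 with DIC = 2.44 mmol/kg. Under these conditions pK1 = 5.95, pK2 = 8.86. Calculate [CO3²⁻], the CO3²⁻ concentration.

α₂ = 1 / (1 + [H⁺]/K2 + [H⁺]²/(K1K2)) = 1 / (1 + 10^+0.97 + 10^-0.97)
   = 1 / (1 + 9.3325 + 0.10715) = 1/10.440 = 0.09579
[CO3²⁻] = α₂ × DIC = 0.09579 × 2.44 = 0.234 mmol/kg

[CO3²⁻] = 0.234 mmol/kg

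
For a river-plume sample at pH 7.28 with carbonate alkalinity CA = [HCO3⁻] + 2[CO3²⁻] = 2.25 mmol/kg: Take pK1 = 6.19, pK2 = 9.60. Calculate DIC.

CA = [HCO3⁻] + 2[CO3²⁻] = (α₁ + 2α₂)·DIC
At pH 7.28: [H⁺]/K1 = 10^-1.09 = 0.081283, K2/[H⁺] = 10^-2.32 = 0.0047863
α₁ = 1/(1 + 0.081283 + 0.0047863) = 1/1.0861 = 0.9208; α₂ = α₁·K2/[H⁺] = 0.004407
α₁ + 2α₂ = 0.9296
DIC = CA / (α₁ + 2α₂) = 2.25 / 0.9296 = 2.42 mmol/kg

DIC = 2.42 mmol/kg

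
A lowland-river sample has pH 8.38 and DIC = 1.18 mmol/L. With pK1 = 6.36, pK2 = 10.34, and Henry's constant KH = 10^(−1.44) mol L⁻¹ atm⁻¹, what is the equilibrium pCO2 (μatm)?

pCO2 = 304 μatm

α₀ = 1 / (1 + K1/[H⁺] + K1K2/[H⁺]²) = 1 / (1 + 10^+2.02 + 10^+0.06)
   = 1 / (1 + 104.71 + 1.1482) = 1/106.86 = 0.009358
[CO2*] = α₀ × DIC = 0.009358 × 1.18 = 0.01104 mmol/L = 11.04 μmol/L
pCO2 = [CO2*]/KH = 1.104×10^-5 / 3.631×10^-2 = 304 μatm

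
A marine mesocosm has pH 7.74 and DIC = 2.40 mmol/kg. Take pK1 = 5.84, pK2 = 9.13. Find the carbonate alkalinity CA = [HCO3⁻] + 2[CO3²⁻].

CA = 2.46 mmol/kg

CA = [HCO3⁻] + 2[CO3²⁻] = (α₁ + 2α₂)·DIC
At pH 7.74: [H⁺]/K1 = 10^-1.90 = 0.012589, K2/[H⁺] = 10^-1.39 = 0.040738
α₁ = 1/(1 + 0.012589 + 0.040738) = 1/1.0533 = 0.9494; α₂ = α₁·K2/[H⁺] = 0.03868
α₁ + 2α₂ = 1.0267
CA = 1.0267 × 2.40 = 2.46 mmol/kg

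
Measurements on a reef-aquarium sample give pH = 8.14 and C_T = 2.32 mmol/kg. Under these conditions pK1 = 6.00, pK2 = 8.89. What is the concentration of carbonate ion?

[CO3²⁻] = 0.348 mmol/kg

α₂ = 1 / (1 + [H⁺]/K2 + [H⁺]²/(K1K2)) = 1 / (1 + 10^+0.75 + 10^-1.39)
   = 1 / (1 + 5.6234 + 0.040738) = 1/6.6642 = 0.1501
[CO3²⁻] = α₂ × DIC = 0.1501 × 2.32 = 0.348 mmol/kg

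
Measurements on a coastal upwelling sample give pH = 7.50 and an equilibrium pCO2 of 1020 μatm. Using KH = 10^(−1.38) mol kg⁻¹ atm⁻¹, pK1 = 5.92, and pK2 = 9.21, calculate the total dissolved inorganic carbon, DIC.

[CO2*] = KH · pCO2 = 10^(−1.38) × 1020×10^-6 = 4.252×10^-5 mol/kg
α₀ = 1/(1 + K1/[H⁺] + K1K2/[H⁺]²) = 1/(1 + 10^+1.58 + 10^-0.13) = 0.02515
DIC = [CO2*]/α₀ = 4.252×10^-5 / 0.02515 = 1.69 mmol/kg

DIC = 1.69 mmol/kg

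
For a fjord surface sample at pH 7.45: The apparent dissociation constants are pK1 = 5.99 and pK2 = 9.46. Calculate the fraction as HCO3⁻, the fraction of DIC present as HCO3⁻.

α₁ = 0.957

α₁ = 1 / (1 + [H⁺]/K1 + K2/[H⁺]) = 1 / (1 + 10^-1.46 + 10^-2.01)
   = 1 / (1 + 0.034674 + 0.0097724) = 1/1.0444 = 0.9574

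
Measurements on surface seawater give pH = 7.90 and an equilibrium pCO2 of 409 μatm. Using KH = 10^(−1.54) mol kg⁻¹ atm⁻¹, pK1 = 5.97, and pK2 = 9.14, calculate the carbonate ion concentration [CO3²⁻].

[CO3²⁻] = 0.0578 mmol/kg

[CO2*] = KH · pCO2 = 10^(−1.54) × 409×10^-6 = 1.180×10^-5 mol/kg
α₀ = 1/(1 + K1/[H⁺] + K1K2/[H⁺]²) = 1/(1 + 10^+1.93 + 10^+0.69) = 0.01099
DIC = [CO2*]/α₀ = 1.180×10^-5 / 0.01099 = 1.074 mmol/kg
[CO3²⁻] = α₂·DIC; α₂ = 0.05381, so [CO3²⁻] = 0.05381 × 1.074 = 0.0578 mmol/kg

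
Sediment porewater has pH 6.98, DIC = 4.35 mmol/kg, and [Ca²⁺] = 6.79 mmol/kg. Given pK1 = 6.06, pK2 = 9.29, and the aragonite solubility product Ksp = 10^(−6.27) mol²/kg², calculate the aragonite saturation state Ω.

α₂ = 1 / (1 + [H⁺]/K2 + [H⁺]²/(K1K2)) = 1 / (1 + 10^+2.31 + 10^+1.39)
   = 1 / (1 + 204.17 + 24.547) = 1/229.72 = 0.004353
[CO3²⁻] = α₂ × DIC = 0.004353 × 4.35 = 0.01894 mmol/kg = 18.94 μmol/kg
Ksp = 10^(−6.27) = 5.370×10^-7
Ω = [Ca²⁺][CO3²⁻]/Ksp = (6.79×10^-3)(1.894×10^-5) / 5.370×10^-7 = 0.239

Ω = 0.239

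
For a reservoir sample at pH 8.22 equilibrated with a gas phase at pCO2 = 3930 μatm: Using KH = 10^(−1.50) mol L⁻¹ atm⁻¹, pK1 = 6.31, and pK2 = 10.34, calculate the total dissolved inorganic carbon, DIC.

DIC = 10.3 mmol/L

[CO2*] = KH · pCO2 = 10^(−1.50) × 3930×10^-6 = 1.243×10^-4 mol/L
α₀ = 1/(1 + K1/[H⁺] + K1K2/[H⁺]²) = 1/(1 + 10^+1.91 + 10^-0.21) = 0.01206
DIC = [CO2*]/α₀ = 1.243×10^-4 / 0.01206 = 10.3 mmol/L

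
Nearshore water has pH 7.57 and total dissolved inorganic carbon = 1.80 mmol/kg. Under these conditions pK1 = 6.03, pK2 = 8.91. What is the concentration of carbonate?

[CO3²⁻] = 0.0766 mmol/kg

α₂ = 1 / (1 + [H⁺]/K2 + [H⁺]²/(K1K2)) = 1 / (1 + 10^+1.34 + 10^-0.20)
   = 1 / (1 + 21.878 + 0.63096) = 1/23.509 = 0.04254
[CO3²⁻] = α₂ × DIC = 0.04254 × 1.80 = 0.0766 mmol/kg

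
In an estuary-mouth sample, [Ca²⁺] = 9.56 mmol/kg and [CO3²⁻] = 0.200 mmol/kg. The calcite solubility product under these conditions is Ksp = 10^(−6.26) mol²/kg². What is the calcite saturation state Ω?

Ω = 3.48

Ksp = 10^(−6.26) = 5.495×10^-7
Ω = [Ca²⁺][CO3²⁻]/Ksp = (9.56×10^-3)(0.200×10^-3) / 5.495×10^-7 = 3.48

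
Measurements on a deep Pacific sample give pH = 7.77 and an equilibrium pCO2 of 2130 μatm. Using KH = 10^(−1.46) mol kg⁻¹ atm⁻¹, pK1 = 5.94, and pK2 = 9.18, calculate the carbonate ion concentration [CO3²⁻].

[CO3²⁻] = 0.194 mmol/kg

[CO2*] = KH · pCO2 = 10^(−1.46) × 2130×10^-6 = 7.385×10^-5 mol/kg
α₀ = 1/(1 + K1/[H⁺] + K1K2/[H⁺]²) = 1/(1 + 10^+1.83 + 10^+0.42) = 0.01404
DIC = [CO2*]/α₀ = 7.385×10^-5 / 0.01404 = 5.261 mmol/kg
[CO3²⁻] = α₂·DIC; α₂ = 0.03692, so [CO3²⁻] = 0.03692 × 5.261 = 0.194 mmol/kg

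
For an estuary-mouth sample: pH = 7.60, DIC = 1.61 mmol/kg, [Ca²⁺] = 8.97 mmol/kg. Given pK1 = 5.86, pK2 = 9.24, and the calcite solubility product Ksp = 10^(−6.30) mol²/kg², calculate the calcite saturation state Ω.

α₂ = 1 / (1 + [H⁺]/K2 + [H⁺]²/(K1K2)) = 1 / (1 + 10^+1.64 + 10^-0.10)
   = 1 / (1 + 43.652 + 0.79433) = 1/45.446 = 0.02200
[CO3²⁻] = α₂ × DIC = 0.02200 × 1.61 = 0.03543 mmol/kg
Ksp = 10^(−6.30) = 5.012×10^-7
Ω = [Ca²⁺][CO3²⁻]/Ksp = (8.97×10^-3)(3.543×10^-5) / 5.012×10^-7 = 0.634

Ω = 0.634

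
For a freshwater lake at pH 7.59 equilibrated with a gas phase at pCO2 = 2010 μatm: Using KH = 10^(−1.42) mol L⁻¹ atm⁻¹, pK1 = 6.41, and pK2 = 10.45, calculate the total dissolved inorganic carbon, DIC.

[CO2*] = KH · pCO2 = 10^(−1.42) × 2010×10^-6 = 7.642×10^-5 mol/L
α₀ = 1/(1 + K1/[H⁺] + K1K2/[H⁺]²) = 1/(1 + 10^+1.18 + 10^-1.68) = 0.06189
DIC = [CO2*]/α₀ = 7.642×10^-5 / 0.06189 = 1.23 mmol/L

DIC = 1.23 mmol/L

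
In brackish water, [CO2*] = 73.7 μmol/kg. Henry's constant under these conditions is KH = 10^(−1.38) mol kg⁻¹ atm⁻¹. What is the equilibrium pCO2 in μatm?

pCO2 = 1770 μatm

KH = 10^(−1.38) = 4.169×10^-2 mol kg⁻¹ atm⁻¹
pCO2 = [CO2*]/KH = 73.7×10^-6 / 4.169×10^-2 = 1.77×10^-3 atm = 1770 μatm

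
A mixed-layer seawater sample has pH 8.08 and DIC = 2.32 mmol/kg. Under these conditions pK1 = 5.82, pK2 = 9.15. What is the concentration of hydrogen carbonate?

[HCO3⁻] = 2.13 mmol/kg

α₁ = 1 / (1 + [H⁺]/K1 + K2/[H⁺]) = 1 / (1 + 10^-2.26 + 10^-1.07)
   = 1 / (1 + 0.0054954 + 0.085114) = 1/1.0906 = 0.9169
[HCO3⁻] = α₁ × DIC = 0.9169 × 2.32 = 2.13 mmol/kg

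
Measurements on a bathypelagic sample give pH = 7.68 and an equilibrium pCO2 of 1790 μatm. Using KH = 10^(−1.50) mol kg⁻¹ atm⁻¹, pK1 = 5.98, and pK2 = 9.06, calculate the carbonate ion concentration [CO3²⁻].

[CO3²⁻] = 0.118 mmol/kg

[CO2*] = KH · pCO2 = 10^(−1.50) × 1790×10^-6 = 5.660×10^-5 mol/kg
α₀ = 1/(1 + K1/[H⁺] + K1K2/[H⁺]²) = 1/(1 + 10^+1.70 + 10^+0.32) = 0.01879
DIC = [CO2*]/α₀ = 5.660×10^-5 / 0.01879 = 3.012 mmol/kg
[CO3²⁻] = α₂·DIC; α₂ = 0.03927, so [CO3²⁻] = 0.03927 × 3.012 = 0.118 mmol/kg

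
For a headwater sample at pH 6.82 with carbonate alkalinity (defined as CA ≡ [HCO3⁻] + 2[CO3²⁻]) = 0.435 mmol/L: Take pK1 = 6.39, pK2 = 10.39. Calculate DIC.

DIC = 0.596 mmol/L

CA = [HCO3⁻] + 2[CO3²⁻] = (α₁ + 2α₂)·DIC
At pH 6.82: [H⁺]/K1 = 10^-0.43 = 0.37154, K2/[H⁺] = 10^-3.57 = 0.00026915
α₁ = 1/(1 + 0.37154 + 0.00026915) = 1/1.3718 = 0.7290; α₂ = α₁·K2/[H⁺] = 0.0001962
α₁ + 2α₂ = 0.7294
DIC = CA / (α₁ + 2α₂) = 0.435 / 0.7294 = 0.596 mmol/L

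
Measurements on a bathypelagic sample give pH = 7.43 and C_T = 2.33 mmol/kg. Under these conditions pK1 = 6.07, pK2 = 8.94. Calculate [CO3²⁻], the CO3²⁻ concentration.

α₂ = 1 / (1 + [H⁺]/K2 + [H⁺]²/(K1K2)) = 1 / (1 + 10^+1.51 + 10^+0.15)
   = 1 / (1 + 32.359 + 1.4125) = 1/34.772 = 0.02876
[CO3²⁻] = α₂ × DIC = 0.02876 × 2.33 = 0.0670 mmol/kg

[CO3²⁻] = 0.0670 mmol/kg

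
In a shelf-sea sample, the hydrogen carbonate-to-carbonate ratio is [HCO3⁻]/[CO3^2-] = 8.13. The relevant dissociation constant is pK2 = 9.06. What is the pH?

From K2 = [H⁺][CO3^2-]/[HCO3⁻]:  pH = pK2 − log₁₀([HCO3⁻]/[CO3^2-])
log₁₀(8.13) = +0.910
pH = 9.06 − (+0.910) = 8.15

pH = 8.15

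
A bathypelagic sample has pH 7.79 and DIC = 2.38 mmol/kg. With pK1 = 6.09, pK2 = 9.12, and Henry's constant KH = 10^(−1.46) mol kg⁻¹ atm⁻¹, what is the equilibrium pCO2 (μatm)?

α₀ = 1 / (1 + K1/[H⁺] + K1K2/[H⁺]²) = 1 / (1 + 10^+1.70 + 10^+0.37)
   = 1 / (1 + 50.119 + 2.3442) = 1/53.463 = 0.01870
[CO2*] = α₀ × DIC = 0.01870 × 2.38 = 0.04452 mmol/kg
pCO2 = [CO2*]/KH = 4.452×10^-5 / 3.467×10^-2 = 1280 μatm

pCO2 = 1280 μatm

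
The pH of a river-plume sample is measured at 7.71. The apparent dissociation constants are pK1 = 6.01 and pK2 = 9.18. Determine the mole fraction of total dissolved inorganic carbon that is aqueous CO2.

α₀ = 0.0189

α₀ = 1 / (1 + K1/[H⁺] + K1K2/[H⁺]²) = 1 / (1 + 10^+1.70 + 10^+0.23)
   = 1 / (1 + 50.119 + 1.6982) = 1/52.817 = 0.01893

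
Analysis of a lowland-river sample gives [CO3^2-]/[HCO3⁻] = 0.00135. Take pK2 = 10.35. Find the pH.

From K2 = [H⁺][CO3^2-]/[HCO3⁻]:  pH = pK2 + log₁₀([CO3^2-]/[HCO3⁻])
log₁₀(0.00135) = -2.870
pH = 10.35 + (-2.870) = 7.48

pH = 7.48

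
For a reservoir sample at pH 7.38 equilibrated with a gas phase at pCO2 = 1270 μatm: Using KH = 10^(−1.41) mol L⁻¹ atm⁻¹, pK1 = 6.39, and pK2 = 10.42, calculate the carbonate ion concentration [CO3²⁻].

[CO3²⁻] = 0.440 μmol/L

[CO2*] = KH · pCO2 = 10^(−1.41) × 1270×10^-6 = 4.941×10^-5 mol/L
α₀ = 1/(1 + K1/[H⁺] + K1K2/[H⁺]²) = 1/(1 + 10^+0.99 + 10^-2.05) = 0.09275
DIC = [CO2*]/α₀ = 4.941×10^-5 / 0.09275 = 0.5327 mmol/L
[CO3²⁻] = α₂·DIC; α₂ = 0.0008267, so [CO3²⁻] = 0.0008267 × 0.5327 = 0.000440 mmol/L = 0.440 μmol/L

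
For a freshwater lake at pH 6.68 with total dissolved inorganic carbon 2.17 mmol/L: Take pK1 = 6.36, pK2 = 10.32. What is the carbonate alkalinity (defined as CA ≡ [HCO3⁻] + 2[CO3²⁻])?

CA = [HCO3⁻] + 2[CO3²⁻] = (α₁ + 2α₂)·DIC
At pH 6.68: [H⁺]/K1 = 10^-0.32 = 0.47863, K2/[H⁺] = 10^-3.64 = 0.00022909
α₁ = 1/(1 + 0.47863 + 0.00022909) = 1/1.4789 = 0.6762; α₂ = α₁·K2/[H⁺] = 0.0001549
α₁ + 2α₂ = 0.6765
CA = 0.6765 × 2.17 = 1.47 mmol/L

CA = 1.47 mmol/L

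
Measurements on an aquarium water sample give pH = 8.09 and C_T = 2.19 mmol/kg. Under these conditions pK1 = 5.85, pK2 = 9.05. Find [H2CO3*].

[CO2*] = 11.3 μmol/kg

α₀ = 1 / (1 + K1/[H⁺] + K1K2/[H⁺]²) = 1 / (1 + 10^+2.24 + 10^+1.28)
   = 1 / (1 + 173.78 + 19.055) = 1/193.83 = 0.005159
[CO2*] = α₀ × DIC = 0.005159 × 2.19 = 0.0113 mmol/kg = 11.3 μmol/kg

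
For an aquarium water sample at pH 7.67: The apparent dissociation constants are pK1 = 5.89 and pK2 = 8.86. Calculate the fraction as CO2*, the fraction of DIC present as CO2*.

α₀ = 0.0154

α₀ = 1 / (1 + K1/[H⁺] + K1K2/[H⁺]²) = 1 / (1 + 10^+1.78 + 10^+0.59)
   = 1 / (1 + 60.256 + 3.8905) = 1/65.146 = 0.01535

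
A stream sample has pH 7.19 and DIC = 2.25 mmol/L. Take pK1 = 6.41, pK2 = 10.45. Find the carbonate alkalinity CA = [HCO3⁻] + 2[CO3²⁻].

CA = [HCO3⁻] + 2[CO3²⁻] = (α₁ + 2α₂)·DIC
At pH 7.19: [H⁺]/K1 = 10^-0.78 = 0.16596, K2/[H⁺] = 10^-3.26 = 0.00054954
α₁ = 1/(1 + 0.16596 + 0.00054954) = 1/1.1665 = 0.8573; α₂ = α₁·K2/[H⁺] = 0.0004711
α₁ + 2α₂ = 0.8582
CA = 0.8582 × 2.25 = 1.93 mmol/L

CA = 1.93 mmol/L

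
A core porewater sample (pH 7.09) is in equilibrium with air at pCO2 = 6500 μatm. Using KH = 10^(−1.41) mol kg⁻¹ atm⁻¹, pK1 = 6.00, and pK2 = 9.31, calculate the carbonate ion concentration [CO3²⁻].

[CO3²⁻] = 18.7 μmol/kg

[CO2*] = KH · pCO2 = 10^(−1.41) × 6500×10^-6 = 2.529×10^-4 mol/kg
α₀ = 1/(1 + K1/[H⁺] + K1K2/[H⁺]²) = 1/(1 + 10^+1.09 + 10^-1.13) = 0.07476
DIC = [CO2*]/α₀ = 2.529×10^-4 / 0.07476 = 3.383 mmol/kg
[CO3²⁻] = α₂·DIC; α₂ = 0.005542, so [CO3²⁻] = 0.005542 × 3.383 = 0.0187 mmol/kg = 18.7 μmol/kg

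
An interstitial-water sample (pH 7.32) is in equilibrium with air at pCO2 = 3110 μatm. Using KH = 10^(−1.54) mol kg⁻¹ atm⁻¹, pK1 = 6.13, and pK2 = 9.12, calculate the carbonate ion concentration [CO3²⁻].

[CO2*] = KH · pCO2 = 10^(−1.54) × 3110×10^-6 = 8.969×10^-5 mol/kg
α₀ = 1/(1 + K1/[H⁺] + K1K2/[H⁺]²) = 1/(1 + 10^+1.19 + 10^-0.61) = 0.05976
DIC = [CO2*]/α₀ = 8.969×10^-5 / 0.05976 = 1.501 mmol/kg
[CO3²⁻] = α₂·DIC; α₂ = 0.01467, so [CO3²⁻] = 0.01467 × 1.501 = 0.0220 mmol/kg

[CO3²⁻] = 0.0220 mmol/kg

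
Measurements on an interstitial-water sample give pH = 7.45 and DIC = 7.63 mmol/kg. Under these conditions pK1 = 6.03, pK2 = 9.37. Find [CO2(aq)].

α₀ = 1 / (1 + K1/[H⁺] + K1K2/[H⁺]²) = 1 / (1 + 10^+1.42 + 10^-0.50)
   = 1 / (1 + 26.303 + 0.31623) = 1/27.619 = 0.03621
[CO2*] = α₀ × DIC = 0.03621 × 7.63 = 0.276 mmol/kg

[CO2*] = 0.276 mmol/kg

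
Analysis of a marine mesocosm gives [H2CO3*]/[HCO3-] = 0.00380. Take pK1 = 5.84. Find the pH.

From K1 = [H⁺][HCO3-]/[H2CO3*]:  pH = pK1 − log₁₀([H2CO3*]/[HCO3-])
log₁₀(0.00380) = -2.420
pH = 5.84 − (-2.420) = 8.26

pH = 8.26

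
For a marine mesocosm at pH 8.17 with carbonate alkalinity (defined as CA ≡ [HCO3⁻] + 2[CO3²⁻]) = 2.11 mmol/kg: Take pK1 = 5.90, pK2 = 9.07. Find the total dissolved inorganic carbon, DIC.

DIC = 1.91 mmol/kg

CA = [HCO3⁻] + 2[CO3²⁻] = (α₁ + 2α₂)·DIC
At pH 8.17: [H⁺]/K1 = 10^-2.27 = 0.0053703, K2/[H⁺] = 10^-0.90 = 0.12589
α₁ = 1/(1 + 0.0053703 + 0.12589) = 1/1.1313 = 0.8840; α₂ = α₁·K2/[H⁺] = 0.1113
α₁ + 2α₂ = 1.1065
DIC = CA / (α₁ + 2α₂) = 2.11 / 1.1065 = 1.91 mmol/kg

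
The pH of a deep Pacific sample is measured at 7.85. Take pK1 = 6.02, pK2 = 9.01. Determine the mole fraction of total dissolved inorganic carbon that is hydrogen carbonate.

α₁ = 0.923

α₁ = 1 / (1 + [H⁺]/K1 + K2/[H⁺]) = 1 / (1 + 10^-1.83 + 10^-1.16)
   = 1 / (1 + 0.014791 + 0.069183) = 1/1.0840 = 0.9225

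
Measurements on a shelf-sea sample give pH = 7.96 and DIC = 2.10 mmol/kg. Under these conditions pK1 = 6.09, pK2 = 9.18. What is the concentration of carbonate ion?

α₂ = 1 / (1 + [H⁺]/K2 + [H⁺]²/(K1K2)) = 1 / (1 + 10^+1.22 + 10^-0.65)
   = 1 / (1 + 16.596 + 0.22387) = 1/17.820 = 0.05612
[CO3²⁻] = α₂ × DIC = 0.05612 × 2.10 = 0.118 mmol/kg

[CO3²⁻] = 0.118 mmol/kg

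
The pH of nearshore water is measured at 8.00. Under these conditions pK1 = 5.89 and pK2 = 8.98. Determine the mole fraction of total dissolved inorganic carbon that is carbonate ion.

α₂ = 1 / (1 + [H⁺]/K2 + [H⁺]²/(K1K2)) = 1 / (1 + 10^+0.98 + 10^-1.13)
   = 1 / (1 + 9.5499 + 0.074131) = 1/10.624 = 0.09413

α₂ = 0.0941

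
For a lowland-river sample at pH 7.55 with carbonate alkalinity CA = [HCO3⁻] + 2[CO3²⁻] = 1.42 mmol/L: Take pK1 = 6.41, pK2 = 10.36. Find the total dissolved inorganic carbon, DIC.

CA = [HCO3⁻] + 2[CO3²⁻] = (α₁ + 2α₂)·DIC
At pH 7.55: [H⁺]/K1 = 10^-1.14 = 0.072444, K2/[H⁺] = 10^-2.81 = 0.0015488
α₁ = 1/(1 + 0.072444 + 0.0015488) = 1/1.0740 = 0.9311; α₂ = α₁·K2/[H⁺] = 0.001442
α₁ + 2α₂ = 0.9340
DIC = CA / (α₁ + 2α₂) = 1.42 / 0.9340 = 1.52 mmol/L

DIC = 1.52 mmol/L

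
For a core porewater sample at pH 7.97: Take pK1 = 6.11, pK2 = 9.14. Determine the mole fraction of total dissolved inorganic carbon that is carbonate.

α₂ = 1 / (1 + [H⁺]/K2 + [H⁺]²/(K1K2)) = 1 / (1 + 10^+1.17 + 10^-0.69)
   = 1 / (1 + 14.791 + 0.20417) = 1/15.995 = 0.06252

α₂ = 0.0625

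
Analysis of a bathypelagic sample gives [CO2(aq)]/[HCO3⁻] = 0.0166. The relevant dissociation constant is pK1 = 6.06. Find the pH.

From K1 = [H⁺][HCO3⁻]/[CO2(aq)]:  pH = pK1 − log₁₀([CO2(aq)]/[HCO3⁻])
log₁₀(0.0166) = -1.780
pH = 6.06 − (-1.780) = 7.84

pH = 7.84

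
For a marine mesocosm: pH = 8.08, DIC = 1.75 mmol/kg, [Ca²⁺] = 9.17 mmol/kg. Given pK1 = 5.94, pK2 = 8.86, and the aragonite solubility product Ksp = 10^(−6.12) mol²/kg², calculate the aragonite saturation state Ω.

Ω = 2.99

α₂ = 1 / (1 + [H⁺]/K2 + [H⁺]²/(K1K2)) = 1 / (1 + 10^+0.78 + 10^-1.36)
   = 1 / (1 + 6.0256 + 0.043652) = 1/7.0692 = 0.1415
[CO3²⁻] = α₂ × DIC = 0.1415 × 1.75 = 0.2476 mmol/kg
Ksp = 10^(−6.12) = 7.586×10^-7
Ω = [Ca²⁺][CO3²⁻]/Ksp = (9.17×10^-3)(2.476×10^-4) / 7.586×10^-7 = 2.99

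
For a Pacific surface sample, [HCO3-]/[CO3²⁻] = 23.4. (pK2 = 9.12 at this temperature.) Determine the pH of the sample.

pH = 7.75

From K2 = [H⁺][CO3²⁻]/[HCO3-]:  pH = pK2 − log₁₀([HCO3-]/[CO3²⁻])
log₁₀(23.4) = +1.369
pH = 9.12 − (+1.369) = 7.75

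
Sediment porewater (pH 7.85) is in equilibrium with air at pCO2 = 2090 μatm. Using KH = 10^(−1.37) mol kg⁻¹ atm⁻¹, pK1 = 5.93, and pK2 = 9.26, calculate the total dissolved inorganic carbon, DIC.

DIC = 7.79 mmol/kg

[CO2*] = KH · pCO2 = 10^(−1.37) × 2090×10^-6 = 8.916×10^-5 mol/kg
α₀ = 1/(1 + K1/[H⁺] + K1K2/[H⁺]²) = 1/(1 + 10^+1.92 + 10^+0.51) = 0.01144
DIC = [CO2*]/α₀ = 8.916×10^-5 / 0.01144 = 7.79 mmol/kg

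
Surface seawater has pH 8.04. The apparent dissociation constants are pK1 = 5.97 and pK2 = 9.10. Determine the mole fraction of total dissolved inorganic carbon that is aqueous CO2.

α₀ = 1 / (1 + K1/[H⁺] + K1K2/[H⁺]²) = 1 / (1 + 10^+2.07 + 10^+1.01)
   = 1 / (1 + 117.49 + 10.233) = 1/128.72 = 0.007769

α₀ = 0.00777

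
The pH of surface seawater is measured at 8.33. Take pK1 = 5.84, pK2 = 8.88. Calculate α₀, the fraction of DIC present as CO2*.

α₀ = 1 / (1 + K1/[H⁺] + K1K2/[H⁺]²) = 1 / (1 + 10^+2.49 + 10^+1.94)
   = 1 / (1 + 309.03 + 87.096) = 1/397.13 = 0.002518

α₀ = 0.00252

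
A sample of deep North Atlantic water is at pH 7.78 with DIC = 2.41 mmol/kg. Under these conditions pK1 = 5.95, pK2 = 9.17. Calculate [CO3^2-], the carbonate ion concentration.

[CO3²⁻] = 0.0930 mmol/kg

α₂ = 1 / (1 + [H⁺]/K2 + [H⁺]²/(K1K2)) = 1 / (1 + 10^+1.39 + 10^-0.44)
   = 1 / (1 + 24.547 + 0.36308) = 1/25.910 = 0.03859
[CO3²⁻] = α₂ × DIC = 0.03859 × 2.41 = 0.0930 mmol/kg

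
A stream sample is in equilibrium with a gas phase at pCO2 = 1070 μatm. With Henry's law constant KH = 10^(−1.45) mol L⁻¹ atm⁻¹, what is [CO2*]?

[CO2*] = 38.0 μmol/L

KH = 10^(−1.45) = 3.548×10^-2 mol L⁻¹ atm⁻¹
[CO2*] = KH · pCO2 = 3.548×10^-2 × 1070×10^-6 atm = 3.80×10^-5 mol/L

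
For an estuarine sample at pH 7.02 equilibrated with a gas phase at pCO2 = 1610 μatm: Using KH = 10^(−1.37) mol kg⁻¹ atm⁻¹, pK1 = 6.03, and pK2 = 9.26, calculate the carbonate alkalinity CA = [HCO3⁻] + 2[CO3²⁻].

[CO2*] = KH · pCO2 = 10^(−1.37) × 1610×10^-6 = 6.868×10^-5 mol/kg
α₀ = 1/(1 + K1/[H⁺] + K1K2/[H⁺]²) = 1/(1 + 10^+0.99 + 10^-1.25) = 0.09235
DIC = [CO2*]/α₀ = 6.868×10^-5 / 0.09235 = 0.7437 mmol/kg
CA = (α₁ + 2α₂)·DIC = (0.9025 + 2×0.005193) × 0.7437 = 0.679 mmol/kg

CA = 0.679 mmol/kg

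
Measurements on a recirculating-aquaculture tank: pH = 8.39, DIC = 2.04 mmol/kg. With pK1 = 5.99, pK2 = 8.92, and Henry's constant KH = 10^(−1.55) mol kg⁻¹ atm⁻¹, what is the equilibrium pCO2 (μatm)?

α₀ = 1 / (1 + K1/[H⁺] + K1K2/[H⁺]²) = 1 / (1 + 10^+2.40 + 10^+1.87)
   = 1 / (1 + 251.19 + 74.131) = 1/326.32 = 0.003064
[CO2*] = α₀ × DIC = 0.003064 × 2.04 = 0.006252 mmol/kg = 6.252 μmol/kg
pCO2 = [CO2*]/KH = 6.252×10^-6 / 2.818×10^-2 = 222 μatm

pCO2 = 222 μatm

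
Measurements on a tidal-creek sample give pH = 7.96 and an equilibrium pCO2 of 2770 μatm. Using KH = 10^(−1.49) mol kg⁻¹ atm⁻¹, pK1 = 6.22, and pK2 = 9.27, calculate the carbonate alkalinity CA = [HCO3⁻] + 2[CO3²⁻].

CA = 5.41 mmol/kg

[CO2*] = KH · pCO2 = 10^(−1.49) × 2770×10^-6 = 8.964×10^-5 mol/kg
α₀ = 1/(1 + K1/[H⁺] + K1K2/[H⁺]²) = 1/(1 + 10^+1.74 + 10^+0.43) = 0.01705
DIC = [CO2*]/α₀ = 8.964×10^-5 / 0.01705 = 5.257 mmol/kg
CA = (α₁ + 2α₂)·DIC = (0.9371 + 2×0.04589) × 5.257 = 5.41 mmol/kg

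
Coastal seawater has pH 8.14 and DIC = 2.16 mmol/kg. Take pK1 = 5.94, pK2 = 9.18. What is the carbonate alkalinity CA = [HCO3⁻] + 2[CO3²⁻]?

CA = 2.33 mmol/kg

CA = [HCO3⁻] + 2[CO3²⁻] = (α₁ + 2α₂)·DIC
At pH 8.14: [H⁺]/K1 = 10^-2.20 = 0.0063096, K2/[H⁺] = 10^-1.04 = 0.091201
α₁ = 1/(1 + 0.0063096 + 0.091201) = 1/1.0975 = 0.9112; α₂ = α₁·K2/[H⁺] = 0.08310
α₁ + 2α₂ = 1.0773
CA = 1.0773 × 2.16 = 2.33 mmol/kg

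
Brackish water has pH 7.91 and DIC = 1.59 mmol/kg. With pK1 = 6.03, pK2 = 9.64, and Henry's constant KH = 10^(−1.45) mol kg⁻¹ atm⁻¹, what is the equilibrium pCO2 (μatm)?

pCO2 = 573 μatm

α₀ = 1 / (1 + K1/[H⁺] + K1K2/[H⁺]²) = 1 / (1 + 10^+1.88 + 10^+0.15)
   = 1 / (1 + 75.858 + 1.4125) = 1/78.270 = 0.01278
[CO2*] = α₀ × DIC = 0.01278 × 1.59 = 0.02031 mmol/kg
pCO2 = [CO2*]/KH = 2.031×10^-5 / 3.548×10^-2 = 573 μatm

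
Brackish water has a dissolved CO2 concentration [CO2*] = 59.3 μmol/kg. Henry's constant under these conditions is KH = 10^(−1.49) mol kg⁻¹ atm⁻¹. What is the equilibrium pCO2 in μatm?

pCO2 = 1830 μatm

KH = 10^(−1.49) = 3.236×10^-2 mol kg⁻¹ atm⁻¹
pCO2 = [CO2*]/KH = 59.3×10^-6 / 3.236×10^-2 = 1.83×10^-3 atm = 1830 μatm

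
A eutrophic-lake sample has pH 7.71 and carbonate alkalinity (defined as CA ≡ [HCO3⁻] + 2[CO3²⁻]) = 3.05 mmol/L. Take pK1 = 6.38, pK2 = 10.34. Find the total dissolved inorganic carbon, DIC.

CA = [HCO3⁻] + 2[CO3²⁻] = (α₁ + 2α₂)·DIC
At pH 7.71: [H⁺]/K1 = 10^-1.33 = 0.046774, K2/[H⁺] = 10^-2.63 = 0.0023442
α₁ = 1/(1 + 0.046774 + 0.0023442) = 1/1.0491 = 0.9532; α₂ = α₁·K2/[H⁺] = 0.002234
α₁ + 2α₂ = 0.9577
DIC = CA / (α₁ + 2α₂) = 3.05 / 0.9577 = 3.18 mmol/L

DIC = 3.18 mmol/L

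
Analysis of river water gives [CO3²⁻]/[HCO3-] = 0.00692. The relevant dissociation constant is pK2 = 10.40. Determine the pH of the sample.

From K2 = [H⁺][CO3²⁻]/[HCO3-]:  pH = pK2 + log₁₀([CO3²⁻]/[HCO3-])
log₁₀(0.00692) = -2.160
pH = 10.40 + (-2.160) = 8.24

pH = 8.24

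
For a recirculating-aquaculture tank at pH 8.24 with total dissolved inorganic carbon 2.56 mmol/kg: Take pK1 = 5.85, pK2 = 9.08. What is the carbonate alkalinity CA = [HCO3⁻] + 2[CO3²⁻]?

CA = 2.87 mmol/kg

CA = [HCO3⁻] + 2[CO3²⁻] = (α₁ + 2α₂)·DIC
At pH 8.24: [H⁺]/K1 = 10^-2.39 = 0.0040738, K2/[H⁺] = 10^-0.84 = 0.14454
α₁ = 1/(1 + 0.0040738 + 0.14454) = 1/1.1486 = 0.8706; α₂ = α₁·K2/[H⁺] = 0.1258
α₁ + 2α₂ = 1.1223
CA = 1.1223 × 2.56 = 2.87 mmol/kg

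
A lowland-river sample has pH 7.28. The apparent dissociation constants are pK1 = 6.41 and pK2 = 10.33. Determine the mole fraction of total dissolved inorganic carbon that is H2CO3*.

α₀ = 0.119

α₀ = 1 / (1 + K1/[H⁺] + K1K2/[H⁺]²) = 1 / (1 + 10^+0.87 + 10^-2.18)
   = 1 / (1 + 7.4131 + 0.0066069) = 1/8.4197 = 0.1188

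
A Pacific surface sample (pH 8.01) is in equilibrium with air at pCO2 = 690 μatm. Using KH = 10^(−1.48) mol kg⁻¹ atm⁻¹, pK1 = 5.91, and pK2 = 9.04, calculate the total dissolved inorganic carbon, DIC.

DIC = 3.17 mmol/kg

[CO2*] = KH · pCO2 = 10^(−1.48) × 690×10^-6 = 2.285×10^-5 mol/kg
α₀ = 1/(1 + K1/[H⁺] + K1K2/[H⁺]²) = 1/(1 + 10^+2.10 + 10^+1.07) = 0.007213
DIC = [CO2*]/α₀ = 2.285×10^-5 / 0.007213 = 3.17 mmol/kg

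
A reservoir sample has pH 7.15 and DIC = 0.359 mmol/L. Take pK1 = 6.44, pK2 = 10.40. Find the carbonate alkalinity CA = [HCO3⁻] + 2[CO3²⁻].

CA = [HCO3⁻] + 2[CO3²⁻] = (α₁ + 2α₂)·DIC
At pH 7.15: [H⁺]/K1 = 10^-0.71 = 0.19498, K2/[H⁺] = 10^-3.25 = 0.00056234
α₁ = 1/(1 + 0.19498 + 0.00056234) = 1/1.1955 = 0.8364; α₂ = α₁·K2/[H⁺] = 0.0004704
α₁ + 2α₂ = 0.8374
CA = 0.8374 × 0.359 = 0.301 mmol/L

CA = 0.301 mmol/L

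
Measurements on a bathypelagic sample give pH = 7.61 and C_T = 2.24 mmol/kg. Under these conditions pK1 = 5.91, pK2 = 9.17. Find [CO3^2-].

[CO3²⁻] = 0.0589 mmol/kg

α₂ = 1 / (1 + [H⁺]/K2 + [H⁺]²/(K1K2)) = 1 / (1 + 10^+1.56 + 10^-0.14)
   = 1 / (1 + 36.308 + 0.72444) = 1/38.032 = 0.02629
[CO3²⁻] = α₂ × DIC = 0.02629 × 2.24 = 0.0589 mmol/kg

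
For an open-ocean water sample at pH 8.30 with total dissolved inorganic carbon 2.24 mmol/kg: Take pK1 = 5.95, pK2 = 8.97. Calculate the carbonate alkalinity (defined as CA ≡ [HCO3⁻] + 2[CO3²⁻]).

CA = [HCO3⁻] + 2[CO3²⁻] = (α₁ + 2α₂)·DIC
At pH 8.30: [H⁺]/K1 = 10^-2.35 = 0.0044668, K2/[H⁺] = 10^-0.67 = 0.21380
α₁ = 1/(1 + 0.0044668 + 0.21380) = 1/1.2183 = 0.8208; α₂ = α₁·K2/[H⁺] = 0.1755
α₁ + 2α₂ = 1.1718
CA = 1.1718 × 2.24 = 2.62 mmol/kg

CA = 2.62 mmol/kg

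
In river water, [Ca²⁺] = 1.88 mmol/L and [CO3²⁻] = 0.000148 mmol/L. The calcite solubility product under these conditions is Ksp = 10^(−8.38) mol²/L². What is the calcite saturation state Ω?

Ω = 0.0667

Ksp = 10^(−8.38) = 4.169×10^-9
Ω = [Ca²⁺][CO3²⁻]/Ksp = (1.88×10^-3)(0.000148×10^-3) / 4.169×10^-9 = 0.0667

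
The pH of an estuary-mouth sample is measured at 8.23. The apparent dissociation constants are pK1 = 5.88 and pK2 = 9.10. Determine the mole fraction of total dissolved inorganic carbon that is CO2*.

α₀ = 0.00392

α₀ = 1 / (1 + K1/[H⁺] + K1K2/[H⁺]²) = 1 / (1 + 10^+2.35 + 10^+1.48)
   = 1 / (1 + 223.87 + 30.200) = 1/255.07 = 0.003920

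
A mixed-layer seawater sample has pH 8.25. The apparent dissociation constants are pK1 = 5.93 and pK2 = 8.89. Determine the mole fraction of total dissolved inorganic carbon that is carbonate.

α₂ = 1 / (1 + [H⁺]/K2 + [H⁺]²/(K1K2)) = 1 / (1 + 10^+0.64 + 10^-1.68)
   = 1 / (1 + 4.3652 + 0.020893) = 1/5.3861 = 0.1857

α₂ = 0.186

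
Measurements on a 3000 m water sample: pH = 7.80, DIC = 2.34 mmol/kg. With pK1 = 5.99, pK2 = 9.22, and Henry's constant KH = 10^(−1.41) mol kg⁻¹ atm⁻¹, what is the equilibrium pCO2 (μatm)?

α₀ = 1 / (1 + K1/[H⁺] + K1K2/[H⁺]²) = 1 / (1 + 10^+1.81 + 10^+0.39)
   = 1 / (1 + 64.565 + 2.4547) = 1/68.020 = 0.01470
[CO2*] = α₀ × DIC = 0.01470 × 2.34 = 0.03440 mmol/kg
pCO2 = [CO2*]/KH = 3.440×10^-5 / 3.890×10^-2 = 884 μatm

pCO2 = 884 μatm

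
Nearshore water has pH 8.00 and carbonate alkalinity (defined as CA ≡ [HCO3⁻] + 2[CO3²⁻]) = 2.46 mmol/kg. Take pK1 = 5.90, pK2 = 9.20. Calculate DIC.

CA = [HCO3⁻] + 2[CO3²⁻] = (α₁ + 2α₂)·DIC
At pH 8.00: [H⁺]/K1 = 10^-2.10 = 0.0079433, K2/[H⁺] = 10^-1.20 = 0.063096
α₁ = 1/(1 + 0.0079433 + 0.063096) = 1/1.0710 = 0.9337; α₂ = α₁·K2/[H⁺] = 0.05891
α₁ + 2α₂ = 1.0515
DIC = CA / (α₁ + 2α₂) = 2.46 / 1.0515 = 2.34 mmol/kg

DIC = 2.34 mmol/kg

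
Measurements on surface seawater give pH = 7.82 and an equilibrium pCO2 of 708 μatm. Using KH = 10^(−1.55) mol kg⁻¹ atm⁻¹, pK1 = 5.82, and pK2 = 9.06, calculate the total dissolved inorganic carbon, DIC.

[CO2*] = KH · pCO2 = 10^(−1.55) × 708×10^-6 = 1.995×10^-5 mol/kg
α₀ = 1/(1 + K1/[H⁺] + K1K2/[H⁺]²) = 1/(1 + 10^+2.00 + 10^+0.76) = 0.009367
DIC = [CO2*]/α₀ = 1.995×10^-5 / 0.009367 = 2.13 mmol/kg

DIC = 2.13 mmol/kg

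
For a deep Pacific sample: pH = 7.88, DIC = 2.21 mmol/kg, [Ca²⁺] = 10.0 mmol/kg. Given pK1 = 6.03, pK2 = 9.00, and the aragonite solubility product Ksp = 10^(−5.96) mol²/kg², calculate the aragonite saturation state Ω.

α₂ = 1 / (1 + [H⁺]/K2 + [H⁺]²/(K1K2)) = 1 / (1 + 10^+1.12 + 10^-0.73)
   = 1 / (1 + 13.183 + 0.18621) = 1/14.369 = 0.06960
[CO3²⁻] = α₂ × DIC = 0.06960 × 2.21 = 0.1538 mmol/kg
Ksp = 10^(−5.96) = 1.096×10^-6
Ω = [Ca²⁺][CO3²⁻]/Ksp = (10.0×10^-3)(1.538×10^-4) / 1.096×10^-6 = 1.40

Ω = 1.40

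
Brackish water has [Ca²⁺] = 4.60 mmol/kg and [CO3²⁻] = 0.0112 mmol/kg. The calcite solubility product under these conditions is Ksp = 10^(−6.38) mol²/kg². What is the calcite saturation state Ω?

Ω = 0.124

Ksp = 10^(−6.38) = 4.169×10^-7
Ω = [Ca²⁺][CO3²⁻]/Ksp = (4.60×10^-3)(0.0112×10^-3) / 4.169×10^-7 = 0.124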